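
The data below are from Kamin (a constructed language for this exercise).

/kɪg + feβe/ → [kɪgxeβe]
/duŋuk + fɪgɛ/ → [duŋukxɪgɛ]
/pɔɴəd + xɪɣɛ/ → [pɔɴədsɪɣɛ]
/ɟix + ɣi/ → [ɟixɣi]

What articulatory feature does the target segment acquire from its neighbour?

place

Underlying /f/ is realised as [x] next to /g/; /g/ itself does not change.
The change labiodental → velar matches the place of the preceding /g/, identifying this as place assimilation.
The same holds elsewhere in the data: /f/ → [x] after /k/ (labiodental → velar, matching velar); /x/ → [s] after /d/ (velar → alveolar, matching alveolar) — only place changes, and always toward the preceding segment.
No alternation appears in [ɟixɣi]: there the adjacent consonants already agree in place (/ɣ/ and /x/ are both velar), so this form is consistent with the same rule.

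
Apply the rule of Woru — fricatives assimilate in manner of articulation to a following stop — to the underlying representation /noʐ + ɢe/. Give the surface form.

[noɖɢe]

/ʐ/ is a voiced retroflex fricative. The following trigger /ɢ/ is a stop, so /ʐ/ must become a stop as well.
The voiced retroflex stop is [ɖ], so /ʐ/ → [ɖ].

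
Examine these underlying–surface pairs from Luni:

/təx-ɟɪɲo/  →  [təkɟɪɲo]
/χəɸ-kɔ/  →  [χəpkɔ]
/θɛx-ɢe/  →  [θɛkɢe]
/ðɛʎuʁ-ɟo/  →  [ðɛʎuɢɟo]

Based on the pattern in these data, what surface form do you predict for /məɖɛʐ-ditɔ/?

[məɖɛɖditɔ]

The data show regressive manner assimilation: /x/ → [k] before /ɟ/; /ɸ/ → [p] before /k/; /x/ → [k] before /ɢ/; /ʁ/ → [ɢ] before /ɟ/. In each pair only manner changes, matching the following consonant, while place and voice stay constant.
The rule targets /ʐ/ (voiced retroflex fricative), which sits before the trigger /d/ (stop).
The voiced retroflex stop is [ɖ], so /ʐ/ → [ɖ].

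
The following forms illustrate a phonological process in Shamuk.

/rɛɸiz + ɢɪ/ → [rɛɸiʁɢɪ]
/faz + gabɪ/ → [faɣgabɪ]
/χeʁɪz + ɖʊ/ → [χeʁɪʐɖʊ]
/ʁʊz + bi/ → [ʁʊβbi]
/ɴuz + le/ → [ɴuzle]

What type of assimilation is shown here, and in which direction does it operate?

regressive place assimilation

Underlying /z/ is realised as [ʁ] next to /ɢ/; /ɢ/ itself does not change.
/z/ is alveolar while /ɢ/ is uvular; the output [ʁ] is uvular, matching the trigger — so the feature that spreads is place.
Manner and voice are unchanged, so the assimilation is partial, not total.
The other alternating forms pattern the same way: /z/ → [ɣ] before /g/ (alveolar → velar, matching velar); /z/ → [ʐ] before /ɖ/ (alveolar → retroflex, matching retroflex); /z/ → [β] before /b/ (alveolar → bilabial, matching bilabial) — only place changes, and always toward the following segment.
No alternation appears in [ɴuzle]: there the adjacent consonants already agree in place (/z/ and /l/ are both alveolar), so this form is consistent with the same rule.
The trigger is the following segment, so the direction is regressive (anticipatory).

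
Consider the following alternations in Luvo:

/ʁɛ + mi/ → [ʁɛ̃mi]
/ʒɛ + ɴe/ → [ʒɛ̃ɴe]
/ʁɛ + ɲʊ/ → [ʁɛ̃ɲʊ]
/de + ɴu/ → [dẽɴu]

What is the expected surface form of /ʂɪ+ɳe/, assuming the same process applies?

[ʂɪ̃ɳe]

The data show regressive nasality assimilation (vowel nasalisation): /ɛ/ → [ɛ̃] before /m/; /ɛ/ → [ɛ̃] before /ɴ/; /ɛ/ → [ɛ̃] before /ɲ/; /e/ → [ẽ] before /ɴ/ — a vowel is nasalised by an immediately following nasal consonant.
/ɪ/ sits next to the nasal /ɳ/ and is therefore nasalised to [ɪ̃].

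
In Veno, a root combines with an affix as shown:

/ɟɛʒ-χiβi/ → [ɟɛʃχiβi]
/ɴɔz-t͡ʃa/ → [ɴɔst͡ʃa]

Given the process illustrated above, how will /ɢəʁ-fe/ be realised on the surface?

The data show regressive voicing assimilation: /ʒ/ → [ʃ] before /χ/; /z/ → [s] before /t͡ʃ/. In each pair only voicing changes, matching the following consonant, while place and manner stay constant.
The rule targets /ʁ/ (voiced uvular fricative), which sits before the trigger /f/ (voiceless).
A voiceless uvular fricative is [χ], so the surface segment is [χ].

[ɢəχfe]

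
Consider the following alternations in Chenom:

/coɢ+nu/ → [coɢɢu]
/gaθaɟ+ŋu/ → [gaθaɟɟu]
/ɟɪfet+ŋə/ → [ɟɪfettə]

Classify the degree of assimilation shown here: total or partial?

The segment that alternates is /n/, which surfaces as [ɢ] when adjacent to /ɢ/.
The output [ɢ] is identical to the trigger /ɢ/ — every feature (place, manner, voicing) has been copied — so this is total assimilation.
The remaining alternations confirm this: /ŋ/ → [ɟ] after /ɟ/; /ŋ/ → [t] after /t/ — in each case the output is a copy of the preceding consonant.

total assimilation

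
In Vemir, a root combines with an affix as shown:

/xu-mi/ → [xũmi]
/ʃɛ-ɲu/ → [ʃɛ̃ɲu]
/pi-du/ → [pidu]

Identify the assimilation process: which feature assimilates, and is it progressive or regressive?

The vowel /u/ surfaces as nasalised [ũ] next to the following nasal /m/ — it has acquired the [+nasal] feature of its neighbour.
Likewise in the remaining data: /ɛ/ → [ɛ̃] before /ɲ/ — each time a vowel is nasalised next to a following nasal.
No change occurs in [pidu] because the vowel at the boundary is adjacent to an oral consonant, not a nasal (/i/ next to /d/).
Because the conditioning nasal is to the right of the vowel that changes, the process is regressive (anticipatory).

regressive nasality assimilation (vowel nasalisation)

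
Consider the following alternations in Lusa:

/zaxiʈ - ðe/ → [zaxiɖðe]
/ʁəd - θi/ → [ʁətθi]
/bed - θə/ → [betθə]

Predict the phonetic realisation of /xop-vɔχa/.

[xobvɔχa]

The data show regressive voicing assimilation: /ʈ/ → [ɖ] before /ð/; /d/ → [t] before /θ/. In each pair only voicing changes, matching the following consonant, while place and manner stay constant.
/p/ is a voiceless bilabial stop. The following trigger /v/ is voiced, so /p/ must become voiced as well.
A voiced bilabial stop is [b], so the surface segment is [b].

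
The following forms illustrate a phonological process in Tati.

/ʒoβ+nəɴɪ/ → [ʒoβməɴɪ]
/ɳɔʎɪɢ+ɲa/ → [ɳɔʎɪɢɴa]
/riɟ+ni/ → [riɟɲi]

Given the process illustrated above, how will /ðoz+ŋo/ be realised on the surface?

The data show progressive place assimilation: /n/ → [m] after /β/; /ɲ/ → [ɴ] after /ɢ/; /n/ → [ɲ] after /ɟ/. In each pair only place changes, matching the preceding consonant, while manner and voice stay constant.
The rule targets /ŋ/ (voiced velar nasal), which sits after the trigger /z/ (alveolar).
A voiced alveolar nasal is [n], so the surface segment is [n].

[ðozno]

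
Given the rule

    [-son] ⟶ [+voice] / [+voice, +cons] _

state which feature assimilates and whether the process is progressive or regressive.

The target ([-son], obstruents) acquires [+voice] next to a voiced consonant ([+voice, +cons]) — it takes on the voicing of its neighbour, so the feature that spreads is voicing.
The conditioning segment sits to the left of the focus bar, meaning the trigger precedes the segment that changes — progressive assimilation.

progressive voicing assimilation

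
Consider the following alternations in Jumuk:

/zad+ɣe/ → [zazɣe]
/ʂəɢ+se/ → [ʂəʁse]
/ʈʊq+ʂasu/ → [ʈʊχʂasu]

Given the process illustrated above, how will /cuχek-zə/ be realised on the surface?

The data show regressive manner assimilation: /d/ → [z] before /ɣ/; /ɢ/ → [ʁ] before /s/; /q/ → [χ] before /ʂ/. In each pair only manner changes, matching the following consonant, while place and voice stay constant.
The rule targets /k/ (voiceless velar stop), which sits before the trigger /z/ (fricative).
Changing only its manner to fricative gives [x] — the voiceless velar fricative.

[cuχexzə]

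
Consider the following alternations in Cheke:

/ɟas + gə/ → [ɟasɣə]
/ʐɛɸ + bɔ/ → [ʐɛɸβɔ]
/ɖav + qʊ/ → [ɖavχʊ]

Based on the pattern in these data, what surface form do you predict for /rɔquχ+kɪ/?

[rɔquχxɪ]

The data show progressive manner assimilation: /g/ → [ɣ] after /s/; /b/ → [β] after /ɸ/; /q/ → [χ] after /v/. In each pair only manner changes, matching the preceding consonant, while place and voice stay constant.
The rule targets /k/ (voiceless velar stop), which sits after the trigger /χ/ (fricative).
A voiceless velar fricative is [x], so the surface segment is [x].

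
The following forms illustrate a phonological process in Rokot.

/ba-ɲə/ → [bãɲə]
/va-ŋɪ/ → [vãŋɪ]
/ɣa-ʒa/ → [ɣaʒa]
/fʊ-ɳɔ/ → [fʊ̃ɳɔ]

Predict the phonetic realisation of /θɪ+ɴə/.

The data show regressive nasality assimilation (vowel nasalisation): /a/ → [ã] before /ɲ/; /a/ → [ã] before /ŋ/; /ʊ/ → [ʊ̃] before /ɳ/ — a vowel is nasalised by an immediately following nasal consonant.
No change occurs in [ɣaʒa] because the vowel at the boundary is adjacent to an oral consonant, not a nasal (/a/ next to /ʒ/).
The vowel /ɪ/ is adjacent to the following nasal /ɴ/, so it acquires [+nasal] and surfaces as [ɪ̃].

[θɪ̃ɴə]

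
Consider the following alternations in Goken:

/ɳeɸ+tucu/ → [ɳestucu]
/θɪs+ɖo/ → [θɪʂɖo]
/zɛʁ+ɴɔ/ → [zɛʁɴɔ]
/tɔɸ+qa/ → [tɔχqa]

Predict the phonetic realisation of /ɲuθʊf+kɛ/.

[ɲuθʊxkɛ]

The data show regressive place assimilation: /ɸ/ → [s] before /t/; /s/ → [ʂ] before /ɖ/; /ɸ/ → [χ] before /q/. In each pair only place changes, matching the following consonant, while manner and voice stay constant.
No alternation appears in [zɛʁɴɔ]: there the adjacent consonants already agree in place (/ʁ/ and /ɴ/ are both uvular), so this form is consistent with the same rule.
The rule targets /f/ (voiceless labiodental fricative), which sits before the trigger /k/ (velar).
Changing only its place to velar gives [x] — the voiceless velar fricative.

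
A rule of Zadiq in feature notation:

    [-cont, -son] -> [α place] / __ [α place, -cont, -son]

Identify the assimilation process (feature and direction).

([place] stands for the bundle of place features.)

The rule copies the place features (abbreviated [place]) from the environment onto the target, so the assimilating feature is place.
The conditioning segment sits to the right of the focus bar, meaning the trigger follows the segment that changes — regressive assimilation.

regressive place assimilation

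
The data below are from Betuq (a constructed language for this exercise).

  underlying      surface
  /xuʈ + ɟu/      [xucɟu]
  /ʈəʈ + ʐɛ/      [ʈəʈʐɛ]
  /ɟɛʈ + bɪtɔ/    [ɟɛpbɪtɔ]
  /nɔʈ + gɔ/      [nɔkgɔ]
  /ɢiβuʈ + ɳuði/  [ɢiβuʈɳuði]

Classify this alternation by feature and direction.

regressive place assimilation

Comparing underlying and surface forms, /ʈ/ → [c] is the alternation; the neighbouring /ɟ/ is constant.
/ʈ/ is retroflex while /ɟ/ is palatal; the output [c] is palatal, matching the trigger — so the feature that spreads is place.
Manner and voice are unchanged, so the assimilation is partial, not total.
Checking the remaining alternations: /ʈ/ → [p] before /b/ (retroflex → bilabial, matching bilabial); /ʈ/ → [k] before /g/ (retroflex → velar, matching velar) — only place changes, and always toward the following segment.
No alternation appears in [ʈəʈʐɛ], [ɢiβuʈɳuði]: there the adjacent consonants already agree in place (/ʈ/ and /ʐ/ are both retroflex; /ʈ/ and /ɳ/ are both retroflex), so these forms are consistent with the same rule.
The trigger is the following segment, so the direction is regressive (anticipatory).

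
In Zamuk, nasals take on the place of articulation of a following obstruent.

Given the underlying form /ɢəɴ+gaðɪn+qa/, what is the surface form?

The rule targets /ɴ/ (voiced uvular nasal), which sits before the trigger /g/ (velar).
A voiced velar nasal is [ŋ], so the surface segment is [ŋ].
At the second juncture, /n/ likewise becomes [ɴ] adjacent to /q/.

[ɢəŋgaðɪɴqa]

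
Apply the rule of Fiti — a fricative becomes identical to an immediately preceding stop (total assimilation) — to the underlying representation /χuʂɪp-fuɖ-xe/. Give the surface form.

/f/ is the segment targeted by the rule; it sits immediately after /p/, so it assimilates completely and surfaces as [p].
At the second juncture, /x/ likewise becomes [ɖ] adjacent to /ɖ/.

[χuʂɪppuɖɖe]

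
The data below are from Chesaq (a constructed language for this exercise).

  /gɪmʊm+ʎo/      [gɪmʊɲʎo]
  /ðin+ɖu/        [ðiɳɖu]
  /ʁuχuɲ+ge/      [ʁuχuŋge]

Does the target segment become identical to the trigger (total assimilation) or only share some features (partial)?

Comparing underlying and surface forms, /m/ → [ɲ] is the alternation; the neighbouring /ʎ/ is constant.
The change bilabial → palatal matches the place of the following /ʎ/, identifying this as place assimilation.
Manner and voice are unchanged, so the assimilation is partial, not total.
The other alternating forms pattern the same way: /n/ → [ɳ] before /ɖ/ (alveolar → retroflex, matching retroflex); /ɲ/ → [ŋ] before /g/ (palatal → velar, matching velar) — only place changes, and always toward the following segment.

partial assimilation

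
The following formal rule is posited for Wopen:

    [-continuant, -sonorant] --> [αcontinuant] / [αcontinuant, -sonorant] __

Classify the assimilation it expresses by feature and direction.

progressive manner assimilation

The rule copies [continuant] (continuancy) from the environment onto the target stops; since [±continuant] encodes the stop/fricative manner contrast, the assimilating dimension is manner.
Since the environment is written before the underscore, the trigger precedes the target; the direction is progressive.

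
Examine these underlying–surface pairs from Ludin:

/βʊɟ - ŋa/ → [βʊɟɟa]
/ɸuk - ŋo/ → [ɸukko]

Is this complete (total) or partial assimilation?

total assimilation

Comparing underlying and surface forms, /ŋ/ → [ɟ] is the alternation; the neighbouring /ɟ/ is constant.
The output [ɟ] is identical to the trigger /ɟ/ — every feature (place, manner, voicing) has been copied — so this is total assimilation.
The remaining alternation confirms this: /ŋ/ → [k] after /k/ — in each case the output is a copy of the preceding consonant.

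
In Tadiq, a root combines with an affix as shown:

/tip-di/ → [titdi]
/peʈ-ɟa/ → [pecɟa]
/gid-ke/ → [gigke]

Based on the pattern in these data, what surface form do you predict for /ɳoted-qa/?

[ɳoteɢqa]

The data show regressive place assimilation: /p/ → [t] before /d/; /ʈ/ → [c] before /ɟ/; /d/ → [g] before /k/. In each pair only place changes, matching the following consonant, while manner and voice stay constant.
The rule targets /d/ (voiced alveolar stop), which sits before the trigger /q/ (uvular).
The voiced uvular stop is [ɢ], so /d/ → [ɢ].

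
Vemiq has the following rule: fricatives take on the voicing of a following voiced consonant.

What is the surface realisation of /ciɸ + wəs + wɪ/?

[ciβwəzwɪ]

The rule targets /ɸ/ (voiceless bilabial fricative), which sits before the trigger /w/ (voiced).
A voiced bilabial fricative is [β], so the surface segment is [β].
At the second juncture, /s/ likewise becomes [z] adjacent to /w/.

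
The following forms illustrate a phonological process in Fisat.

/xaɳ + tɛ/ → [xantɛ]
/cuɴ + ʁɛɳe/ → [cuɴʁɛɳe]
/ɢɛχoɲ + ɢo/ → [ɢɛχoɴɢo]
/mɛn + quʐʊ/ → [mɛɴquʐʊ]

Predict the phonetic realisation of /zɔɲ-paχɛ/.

[zɔmpaχɛ]

The data show regressive place assimilation: /ɳ/ → [n] before /t/; /ɲ/ → [ɴ] before /ɢ/; /n/ → [ɴ] before /q/. In each pair only place changes, matching the following consonant, while manner and voice stay constant.
Nothing changes in [cuɴʁɛɳe]: there the adjacent consonants already agree in place (/ɴ/ and /ʁ/ are both uvular), so this form is consistent with the same rule.
The rule targets /ɲ/ (voiced palatal nasal), which sits before the trigger /p/ (bilabial).
The voiced bilabial nasal is [m], so /ɲ/ → [m].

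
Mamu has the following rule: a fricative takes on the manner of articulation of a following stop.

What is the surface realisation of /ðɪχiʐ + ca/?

[ðɪχiɖca]

/ʐ/ is a voiced retroflex fricative. The following trigger /c/ is a stop, so /ʐ/ must become a stop as well.
A voiced retroflex stop is [ɖ], so the surface segment is [ɖ].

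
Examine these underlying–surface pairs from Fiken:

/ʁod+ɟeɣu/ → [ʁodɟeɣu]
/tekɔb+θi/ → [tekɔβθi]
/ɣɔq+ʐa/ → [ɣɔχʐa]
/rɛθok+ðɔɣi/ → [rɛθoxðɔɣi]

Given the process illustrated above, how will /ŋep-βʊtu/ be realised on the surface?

[ŋeɸβʊtu]

The data show regressive manner assimilation: /b/ → [β] before /θ/; /q/ → [χ] before /ʐ/; /k/ → [x] before /ð/. In each pair only manner changes, matching the following consonant, while place and voice stay constant.
No alternation appears in [ʁodɟeɣu]: there the adjacent consonants already agree in manner (/d/ and /ɟ/ are both stops), so this form is consistent with the same rule.
/p/ is a voiceless bilabial stop. The following trigger /β/ is a fricative, so /p/ must become a fricative as well.
The voiceless bilabial fricative is [ɸ], so /p/ → [ɸ].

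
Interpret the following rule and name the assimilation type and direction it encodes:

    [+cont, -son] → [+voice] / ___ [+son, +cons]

regressive voicing assimilation

The target ([+cont, -son], fricatives) acquires [+voice] next to a sonorant consonant ([+son, +cons]) — it takes on the voicing of its neighbour, so the feature that spreads is voicing.
The conditioning segment sits to the right of the focus bar, meaning the trigger follows the segment that changes — regressive assimilation.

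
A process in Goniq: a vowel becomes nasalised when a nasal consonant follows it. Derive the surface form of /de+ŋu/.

/e/ sits next to the nasal /ŋ/ and is therefore nasalised to [ẽ].

[dẽŋu]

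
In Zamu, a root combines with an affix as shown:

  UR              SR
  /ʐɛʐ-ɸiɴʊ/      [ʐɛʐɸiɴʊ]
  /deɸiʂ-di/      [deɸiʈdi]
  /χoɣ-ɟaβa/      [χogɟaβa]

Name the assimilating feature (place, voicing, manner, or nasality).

manner

Underlying /ʂ/ is realised as [ʈ] next to /d/; /d/ itself does not change.
/ʂ/ is a fricative while /d/ is a stop; the output [ʈ] is a stop, matching the trigger — so the feature that spreads is manner.
The same holds elsewhere in the data: /ɣ/ → [g] before /ɟ/ (fricative → stop, matching a stop) — only manner changes, and always toward the following segment.
Nothing changes in [ʐɛʐɸiɴʊ]: there the adjacent consonants already agree in manner (/ʐ/ and /ɸ/ are both fricatives), so this form is consistent with the same rule.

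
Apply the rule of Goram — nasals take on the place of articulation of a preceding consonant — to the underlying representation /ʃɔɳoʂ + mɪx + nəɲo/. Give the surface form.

/m/ is a voiced bilabial nasal. The preceding trigger /ʂ/ is retroflex, so /m/ must become retroflex as well.
A voiced retroflex nasal is [ɳ], so the surface segment is [ɳ].
The same rule applies at the second boundary: /n/ → [ŋ] next to /x/.

[ʃɔɳoʂɳɪxŋəɲo]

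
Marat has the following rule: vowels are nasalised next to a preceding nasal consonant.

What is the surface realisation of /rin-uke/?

[rinũke]

/u/ sits next to the nasal /n/ and is therefore nasalised to [ũ].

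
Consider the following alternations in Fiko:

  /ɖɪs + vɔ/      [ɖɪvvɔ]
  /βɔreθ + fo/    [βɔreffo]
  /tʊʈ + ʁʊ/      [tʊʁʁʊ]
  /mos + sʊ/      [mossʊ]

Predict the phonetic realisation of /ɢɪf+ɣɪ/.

The data show regressive total assimilation (/s/ → [v] before /v/; /θ/ → [f] before /f/; /ʈ/ → [ʁ] before /ʁ/): in every case the target segment becomes identical to its following neighbour, copying more than a single feature.
In [mossʊ] the two consonants at the boundary are already identical (/s/ + /s/), so the rule applies vacuously and nothing changes.
/f/ is the segment targeted by the rule; it sits immediately before /ɣ/, so it assimilates completely and surfaces as [ɣ].

[ɢɪɣɣɪ]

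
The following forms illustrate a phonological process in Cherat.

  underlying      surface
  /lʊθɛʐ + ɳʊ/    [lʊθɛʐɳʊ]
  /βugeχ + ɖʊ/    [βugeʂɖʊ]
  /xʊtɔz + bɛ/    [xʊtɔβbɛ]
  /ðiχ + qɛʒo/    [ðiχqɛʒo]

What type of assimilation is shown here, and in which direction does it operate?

regressive place assimilation

Underlying /χ/ is realised as [ʂ] next to /ɖ/; /ɖ/ itself does not change.
/χ/ is uvular while /ɖ/ is retroflex; the output [ʂ] is retroflex, matching the trigger — so the feature that spreads is place.
Manner and voice are unchanged, so the assimilation is partial, not total.
The same holds elsewhere in the data: /z/ → [β] before /b/ (alveolar → bilabial, matching bilabial) — only place changes, and always toward the following segment.
No alternation appears in [lʊθɛʐɳʊ], [ðiχqɛʒo]: there the adjacent consonants already agree in place (/ʐ/ and /ɳ/ are both retroflex; /χ/ and /q/ are both uvular), so these forms are consistent with the same rule.
The trigger is the following segment, so the direction is regressive (anticipatory).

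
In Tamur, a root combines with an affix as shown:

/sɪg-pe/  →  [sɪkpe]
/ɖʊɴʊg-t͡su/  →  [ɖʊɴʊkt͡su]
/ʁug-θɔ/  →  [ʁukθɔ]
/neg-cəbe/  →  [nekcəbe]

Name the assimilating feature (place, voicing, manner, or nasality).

Underlying /g/ is realised as [k] next to /p/; /p/ itself does not change.
The change voiced → voiceless matches the voicing of the following /p/, identifying this as voicing assimilation.
Checking the remaining alternations: /g/ → [k] before /t͡s/ (voiced → voiceless, matching voiceless); /g/ → [k] before /θ/ (voiced → voiceless, matching voiceless); /g/ → [k] before /c/ (voiced → voiceless, matching voiceless) — only voicing changes, and always toward the following segment.

voicing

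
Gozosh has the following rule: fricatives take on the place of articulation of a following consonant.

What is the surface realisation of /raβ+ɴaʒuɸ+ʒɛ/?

/β/ is a voiced bilabial fricative. The following trigger /ɴ/ is uvular, so /β/ must become uvular as well.
Changing only its place to uvular gives [ʁ] — the voiced uvular fricative.
At the second juncture, /ɸ/ likewise becomes [ʃ] adjacent to /ʒ/.

[raʁɴaʒuʃʒɛ]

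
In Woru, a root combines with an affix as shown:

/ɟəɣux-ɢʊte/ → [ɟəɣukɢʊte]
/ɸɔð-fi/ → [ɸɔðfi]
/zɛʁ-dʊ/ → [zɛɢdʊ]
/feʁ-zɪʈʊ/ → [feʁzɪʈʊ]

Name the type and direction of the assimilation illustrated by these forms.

The segment that alternates is /x/, which surfaces as [k] when adjacent to /ɢ/.
/x/ is a fricative while /ɢ/ is a stop; the output [k] is a stop, matching the trigger — so the feature that spreads is manner.
Place and voice are unchanged, so the assimilation is partial, not total.
The other alternating form patterns the same way: /ʁ/ → [ɢ] before /d/ (fricative → stop, matching a stop) — only manner changes, and always toward the following segment.
Nothing changes in [ɸɔðfi], [feʁzɪʈʊ]: there the adjacent consonants already agree in manner (/ð/ and /f/ are both fricatives; /ʁ/ and /z/ are both fricatives), so these forms are consistent with the same rule.
Since the segment that changes precedes the conditioning segment, the assimilation is regressive.

regressive manner assimilation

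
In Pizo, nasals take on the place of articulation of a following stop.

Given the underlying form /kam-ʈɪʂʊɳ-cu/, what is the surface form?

[kaɳʈɪʂʊɲcu]

/m/ is a voiced bilabial nasal. The following trigger /ʈ/ is retroflex, so /m/ must become retroflex as well.
Changing only its place to retroflex gives [ɳ] — the voiced retroflex nasal.
The same rule applies at the second boundary: /ɳ/ → [ɲ] next to /c/.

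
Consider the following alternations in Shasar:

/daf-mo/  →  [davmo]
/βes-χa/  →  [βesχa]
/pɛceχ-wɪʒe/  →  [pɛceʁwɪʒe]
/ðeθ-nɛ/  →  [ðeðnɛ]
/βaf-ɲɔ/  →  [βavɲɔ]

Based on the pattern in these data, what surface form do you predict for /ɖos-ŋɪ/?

The data show regressive voicing assimilation: /f/ → [v] before /m/; /χ/ → [ʁ] before /w/; /θ/ → [ð] before /n/; /f/ → [v] before /ɲ/. In each pair only voicing changes, matching the following consonant, while place and manner stay constant.
No alternation appears in [βesχa]: there the adjacent consonants already agree in voicing (/s/ and /χ/ are both voiceless), so this form is consistent with the same rule.
The rule targets /s/ (voiceless alveolar fricative), which sits before the trigger /ŋ/ (voiced).
Changing only its voicing to voiced gives [z] — the voiced alveolar fricative.

[ɖozŋɪ]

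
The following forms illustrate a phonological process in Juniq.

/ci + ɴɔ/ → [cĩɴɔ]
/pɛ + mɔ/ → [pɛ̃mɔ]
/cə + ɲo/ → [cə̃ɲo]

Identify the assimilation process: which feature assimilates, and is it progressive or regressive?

The vowel /i/ surfaces as nasalised [ĩ] next to the following nasal /ɴ/ — it has acquired the [+nasal] feature of its neighbour.
The other forms show the same pattern: /ɛ/ → [ɛ̃] before /m/; /ə/ → [ə̃] before /ɲ/ — each time a vowel is nasalised next to a following nasal.
Because the conditioning nasal is to the right of the vowel that changes, the process is regressive (anticipatory).

regressive nasality assimilation (vowel nasalisation)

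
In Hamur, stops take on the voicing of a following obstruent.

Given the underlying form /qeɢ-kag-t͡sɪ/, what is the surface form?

[qeqkakt͡sɪ]

/ɢ/ is a voiced uvular stop. The following trigger /k/ is voiceless, so /ɢ/ must become voiceless as well.
The voiceless uvular stop is [q], so /ɢ/ → [q].
The same rule applies at the second boundary: /g/ → [k] next to /t͡s/.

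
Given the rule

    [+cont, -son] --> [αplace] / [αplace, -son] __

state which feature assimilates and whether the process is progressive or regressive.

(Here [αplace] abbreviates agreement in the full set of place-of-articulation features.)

progressive place assimilation

The rule copies the place features (abbreviated [place]) from the environment onto the target, so the assimilating feature is place.
The conditioning segment sits to the left of the focus bar, meaning the trigger precedes the segment that changes — progressive assimilation.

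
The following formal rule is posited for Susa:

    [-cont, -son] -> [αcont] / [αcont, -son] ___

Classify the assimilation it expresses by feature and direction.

progressive manner assimilation

The rule copies [cont] (continuancy) from the environment onto the target stops; since [±cont] encodes the stop/fricative manner contrast, the assimilating dimension is manner.
The conditioning segment sits to the left of the focus bar, meaning the trigger precedes the segment that changes — progressive assimilation.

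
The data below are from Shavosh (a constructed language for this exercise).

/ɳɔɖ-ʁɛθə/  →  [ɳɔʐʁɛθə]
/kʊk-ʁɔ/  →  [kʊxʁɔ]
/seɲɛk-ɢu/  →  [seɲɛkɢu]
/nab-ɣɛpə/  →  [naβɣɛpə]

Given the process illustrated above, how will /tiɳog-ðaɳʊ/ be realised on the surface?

The data show regressive manner assimilation: /ɖ/ → [ʐ] before /ʁ/; /k/ → [x] before /ʁ/; /b/ → [β] before /ɣ/. In each pair only manner changes, matching the following consonant, while place and voice stay constant.
No alternation appears in [seɲɛkɢu]: there the adjacent consonants already agree in manner (/k/ and /ɢ/ are both stops), so this form is consistent with the same rule.
/g/ is a voiced velar stop. The following trigger /ð/ is a fricative, so /g/ must become a fricative as well.
Changing only its manner to fricative gives [ɣ] — the voiced velar fricative.

[tiɳoɣðaɳʊ]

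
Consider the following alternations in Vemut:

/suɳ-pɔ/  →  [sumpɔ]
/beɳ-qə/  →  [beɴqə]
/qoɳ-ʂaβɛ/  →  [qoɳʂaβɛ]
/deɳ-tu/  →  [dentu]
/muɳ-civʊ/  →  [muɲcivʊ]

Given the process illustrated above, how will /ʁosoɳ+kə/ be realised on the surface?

[ʁosoŋkə]

The data show regressive place assimilation: /ɳ/ → [m] before /p/; /ɳ/ → [ɴ] before /q/; /ɳ/ → [n] before /t/; /ɳ/ → [ɲ] before /c/. In each pair only place changes, matching the following consonant, while manner and voice stay constant.
No alternation appears in [qoɳʂaβɛ]: there the adjacent consonants already agree in place (/ɳ/ and /ʂ/ are both retroflex), so this form is consistent with the same rule.
The rule targets /ɳ/ (voiced retroflex nasal), which sits before the trigger /k/ (velar).
A voiced velar nasal is [ŋ], so the surface segment is [ŋ].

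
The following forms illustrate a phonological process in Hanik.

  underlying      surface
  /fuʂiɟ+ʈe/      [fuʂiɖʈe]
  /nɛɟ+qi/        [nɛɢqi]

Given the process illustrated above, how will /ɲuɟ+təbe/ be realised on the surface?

[ɲudtəbe]

The data show regressive place assimilation: /ɟ/ → [ɖ] before /ʈ/; /ɟ/ → [ɢ] before /q/. In each pair only place changes, matching the following consonant, while manner and voice stay constant.
The rule targets /ɟ/ (voiced palatal stop), which sits before the trigger /t/ (alveolar).
A voiced alveolar stop is [d], so the surface segment is [d].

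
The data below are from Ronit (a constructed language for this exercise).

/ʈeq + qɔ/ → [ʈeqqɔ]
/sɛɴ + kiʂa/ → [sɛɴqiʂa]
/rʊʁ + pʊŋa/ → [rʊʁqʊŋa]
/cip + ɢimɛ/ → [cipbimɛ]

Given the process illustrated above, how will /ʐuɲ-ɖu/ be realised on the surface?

The data show progressive place assimilation: /k/ → [q] after /ɴ/; /p/ → [q] after /ʁ/; /ɢ/ → [b] after /p/. In each pair only place changes, matching the preceding consonant, while manner and voice stay constant.
No alternation appears in [ʈeqqɔ]: there the adjacent consonants already agree in place (/q/ and /q/ are both uvular), so this form is consistent with the same rule.
The rule targets /ɖ/ (voiced retroflex stop), which sits after the trigger /ɲ/ (palatal).
The voiced palatal stop is [ɟ], so /ɖ/ → [ɟ].

[ʐuɲɟu]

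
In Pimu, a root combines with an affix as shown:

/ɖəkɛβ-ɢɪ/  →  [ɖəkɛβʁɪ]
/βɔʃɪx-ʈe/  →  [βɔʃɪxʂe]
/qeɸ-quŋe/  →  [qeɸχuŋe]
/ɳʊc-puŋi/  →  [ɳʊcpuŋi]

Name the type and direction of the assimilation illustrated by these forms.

The segment that alternates is /ɢ/, which surfaces as [ʁ] when adjacent to /β/.
The change stop → fricative matches the manner of the preceding /β/, identifying this as manner assimilation.
Place and voice are unchanged, so the assimilation is partial, not total.
The other alternating forms pattern the same way: /ʈ/ → [ʂ] after /x/ (stop → fricative, matching a fricative); /q/ → [χ] after /ɸ/ (stop → fricative, matching a fricative) — only manner changes, and always toward the preceding segment.
Nothing changes in [ɳʊcpuŋi]: there the adjacent consonants already agree in manner (/p/ and /c/ are both stops), so this form is consistent with the same rule.
Since the segment that changes follows the conditioning segment, the assimilation is progressive.

progressive manner assimilation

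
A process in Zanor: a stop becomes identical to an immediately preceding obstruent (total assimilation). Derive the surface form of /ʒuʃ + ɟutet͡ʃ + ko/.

[ʒuʃʃutet͡ʃt͡ʃo]

/ɟ/ is the segment targeted by the rule; it sits immediately after /ʃ/, so it assimilates completely and surfaces as [ʃ].
The same rule applies at the second boundary: /k/ → [t͡ʃ] next to /t͡ʃ/.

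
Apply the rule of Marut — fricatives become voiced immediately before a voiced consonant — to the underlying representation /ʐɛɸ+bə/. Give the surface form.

The rule targets /ɸ/ (voiceless bilabial fricative), which sits before the trigger /b/ (voiced).
Changing only its voicing to voiced gives [β] — the voiced bilabial fricative.

[ʐɛβbə]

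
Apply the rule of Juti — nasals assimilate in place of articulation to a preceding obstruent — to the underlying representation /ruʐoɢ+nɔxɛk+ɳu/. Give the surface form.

[ruʐoɢɴɔxɛkŋu]

/n/ is a voiced alveolar nasal. The preceding trigger /ɢ/ is uvular, so /n/ must become uvular as well.
Changing only its place to uvular gives [ɴ] — the voiced uvular nasal.
At the second juncture, /ɳ/ likewise becomes [ŋ] adjacent to /k/.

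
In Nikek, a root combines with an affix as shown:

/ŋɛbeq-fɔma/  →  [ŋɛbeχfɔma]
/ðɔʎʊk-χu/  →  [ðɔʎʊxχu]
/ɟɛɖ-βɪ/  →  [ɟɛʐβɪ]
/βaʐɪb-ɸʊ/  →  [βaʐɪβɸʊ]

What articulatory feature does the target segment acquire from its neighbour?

The segment that alternates is /q/, which surfaces as [χ] when adjacent to /f/.
The change stop → fricative matches the manner of the following /f/, identifying this as manner assimilation.
Checking the remaining alternations: /k/ → [x] before /χ/ (stop → fricative, matching a fricative); /ɖ/ → [ʐ] before /β/ (stop → fricative, matching a fricative); /b/ → [β] before /ɸ/ (stop → fricative, matching a fricative) — only manner changes, and always toward the following segment.

manner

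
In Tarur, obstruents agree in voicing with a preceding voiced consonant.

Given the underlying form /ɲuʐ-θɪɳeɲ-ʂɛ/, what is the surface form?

[ɲuʐðɪɳeɲʐɛ]

The rule targets /θ/ (voiceless dental fricative), which sits after the trigger /ʐ/ (voiced).
A voiced dental fricative is [ð], so the surface segment is [ð].
The same rule applies at the second boundary: /ʂ/ → [ʐ] next to /ɲ/.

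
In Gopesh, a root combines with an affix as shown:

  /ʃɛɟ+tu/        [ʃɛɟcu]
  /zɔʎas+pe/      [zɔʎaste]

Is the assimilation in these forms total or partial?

Comparing underlying and surface forms, /t/ → [c] is the alternation; the neighbouring /ɟ/ is constant.
/t/ is alveolar while /ɟ/ is palatal; the output [c] is palatal, matching the trigger — so the feature that spreads is place.
Manner and voice are unchanged, so the assimilation is partial, not total.
The other alternating form patterns the same way: /p/ → [t] after /s/ (bilabial → alveolar, matching alveolar) — only place changes, and always toward the preceding segment.

partial assimilation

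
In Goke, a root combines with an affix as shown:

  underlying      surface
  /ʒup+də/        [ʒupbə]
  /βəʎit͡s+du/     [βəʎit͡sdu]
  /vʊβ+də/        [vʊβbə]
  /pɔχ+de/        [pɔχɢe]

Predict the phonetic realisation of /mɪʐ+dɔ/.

The data show progressive place assimilation: /d/ → [b] after /p/; /d/ → [b] after /β/; /d/ → [ɢ] after /χ/. In each pair only place changes, matching the preceding consonant, while manner and voice stay constant.
No alternation appears in [βəʎit͡sdu]: there the adjacent consonants already agree in place (/d/ and /t͡s/ are both alveolar), so this form is consistent with the same rule.
The rule targets /d/ (voiced alveolar stop), which sits after the trigger /ʐ/ (retroflex).
The voiced retroflex stop is [ɖ], so /d/ → [ɖ].

[mɪʐɖɔ]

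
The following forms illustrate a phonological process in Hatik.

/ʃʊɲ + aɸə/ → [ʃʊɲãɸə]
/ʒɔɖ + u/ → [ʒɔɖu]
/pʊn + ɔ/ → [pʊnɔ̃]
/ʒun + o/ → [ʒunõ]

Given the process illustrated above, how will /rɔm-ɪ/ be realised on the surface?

The data show progressive nasality assimilation (vowel nasalisation): /a/ → [ã] after /ɲ/; /ɔ/ → [ɔ̃] after /n/; /o/ → [õ] after /n/ — a vowel is nasalised by an immediately preceding nasal consonant.
No change occurs in [ʒɔɖu] because the vowel at the boundary is adjacent to an oral consonant, not a nasal (/u/ next to /ɖ/).
The vowel /ɪ/ is adjacent to the preceding nasal /m/, so it acquires [+nasal] and surfaces as [ɪ̃].

[rɔmɪ̃]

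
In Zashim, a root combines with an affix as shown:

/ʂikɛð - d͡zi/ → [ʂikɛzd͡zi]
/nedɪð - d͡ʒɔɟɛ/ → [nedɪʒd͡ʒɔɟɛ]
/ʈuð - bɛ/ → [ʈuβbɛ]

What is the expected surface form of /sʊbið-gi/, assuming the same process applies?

The data show regressive place assimilation: /ð/ → [z] before /d͡z/; /ð/ → [ʒ] before /d͡ʒ/; /ð/ → [β] before /b/. In each pair only place changes, matching the following consonant, while manner and voice stay constant.
/ð/ is a voiced dental fricative. The following trigger /g/ is velar, so /ð/ must become velar as well.
A voiced velar fricative is [ɣ], so the surface segment is [ɣ].

[sʊbiɣgi]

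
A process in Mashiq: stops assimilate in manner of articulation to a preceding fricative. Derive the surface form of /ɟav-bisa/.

The rule targets /b/ (voiced bilabial stop), which sits after the trigger /v/ (fricative).
The voiced bilabial fricative is [β], so /b/ → [β].

[ɟavβisa]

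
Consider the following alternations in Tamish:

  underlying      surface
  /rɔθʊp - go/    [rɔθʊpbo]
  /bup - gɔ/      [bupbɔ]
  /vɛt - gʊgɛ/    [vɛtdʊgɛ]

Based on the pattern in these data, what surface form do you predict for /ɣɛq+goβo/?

[ɣɛqɢoβo]

The data show progressive place assimilation: /g/ → [b] after /p/; /g/ → [d] after /t/. In each pair only place changes, matching the preceding consonant, while manner and voice stay constant.
The rule targets /g/ (voiced velar stop), which sits after the trigger /q/ (uvular).
A voiced uvular stop is [ɢ], so the surface segment is [ɢ].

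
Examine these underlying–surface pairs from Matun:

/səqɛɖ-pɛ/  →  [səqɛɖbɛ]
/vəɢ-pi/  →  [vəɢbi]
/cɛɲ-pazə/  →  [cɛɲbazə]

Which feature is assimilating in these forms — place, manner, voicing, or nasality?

voicing

Comparing underlying and surface forms, /p/ → [b] is the alternation; the neighbouring /ɖ/ is constant.
The change voiceless → voiced matches the voicing of the preceding /ɖ/, identifying this as voicing assimilation.
The other alternating forms pattern the same way: /p/ → [b] after /ɢ/ (voiceless → voiced, matching voiced); /p/ → [b] after /ɲ/ (voiceless → voiced, matching voiced) — only voicing changes, and always toward the preceding segment.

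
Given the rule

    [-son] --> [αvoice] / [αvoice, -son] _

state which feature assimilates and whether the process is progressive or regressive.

The shared variable α links the value of [voice] on the target to the same value on the neighbouring segment, so voicing is the feature that assimilates.
The conditioning segment sits to the left of the focus bar, meaning the trigger precedes the segment that changes — progressive assimilation.

progressive voicing assimilation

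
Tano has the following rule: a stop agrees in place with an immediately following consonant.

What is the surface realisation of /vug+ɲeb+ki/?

/g/ is a voiced velar stop. The following trigger /ɲ/ is palatal, so /g/ must become palatal as well.
The voiced palatal stop is [ɟ], so /g/ → [ɟ].
At the second juncture, /b/ likewise becomes [g] adjacent to /k/.

[vuɟɲegki]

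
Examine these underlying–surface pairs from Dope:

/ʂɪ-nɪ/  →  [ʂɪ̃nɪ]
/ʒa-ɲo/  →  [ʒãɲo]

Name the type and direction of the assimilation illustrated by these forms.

The vowel /ɪ/ surfaces as nasalised [ɪ̃] next to the following nasal /n/ — it has acquired the [+nasal] feature of its neighbour.
Likewise in the remaining data: /a/ → [ã] before /ɲ/ — each time a vowel is nasalised next to a following nasal.
Because the conditioning nasal is to the right of the vowel that changes, the process is regressive (anticipatory).

regressive nasality assimilation (vowel nasalisation)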